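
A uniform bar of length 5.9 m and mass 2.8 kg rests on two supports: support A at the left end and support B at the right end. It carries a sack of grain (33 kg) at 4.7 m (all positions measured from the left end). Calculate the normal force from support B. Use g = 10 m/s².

R_B ≈ 277 N

Choose support A as the axis so its reaction then has zero moment arm.
Beam weight: 2.8 × 10 = 28 N down at 2.95 m → arm 2.95 m, τ = 28 × 2.95 = 82.6 N·m clockwise.
Sack of grain: 33 × 10 = 330 N down at 4.7 m → arm 4.7 m, τ = 330 × 4.7 = 1551 N·m clockwise.
Net load moment about support A = 1634 N·m clockwise.
Reaction R at support B is upward at 5.9 m, arm 5.9 m → moment R × 5.9 counterclockwise.
For rotational equilibrium, R × 5.9 = 1634, so R = 277 N.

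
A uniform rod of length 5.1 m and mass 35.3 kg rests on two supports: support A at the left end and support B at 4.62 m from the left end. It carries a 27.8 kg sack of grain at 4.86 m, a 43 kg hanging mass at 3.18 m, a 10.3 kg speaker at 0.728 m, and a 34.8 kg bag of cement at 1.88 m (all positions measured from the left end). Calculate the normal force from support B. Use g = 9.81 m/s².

R_B ≈ 923 N

Sum moments about support A (its reaction then has zero moment arm).
Beam weight: 35.3 × 9.81 = 346.3 N down at 2.55 m → arm 2.55 m, τ = 346.3 × 2.55 = 883.1 N·m clockwise.
Sack of grain: 27.8 × 9.81 = 272.7 N down at 4.86 m → arm 4.86 m, τ = 272.7 × 4.86 = 1325 N·m clockwise.
Hanging mass: 43 × 9.81 = 421.8 N down at 3.18 m → arm 3.18 m, τ = 421.8 × 3.18 = 1341 N·m clockwise.
Speaker: 10.3 × 9.81 = 101 N down at 0.728 m → arm 0.728 m, τ = 101 × 0.728 = 73.53 N·m clockwise.
Bag of cement: 34.8 × 9.81 = 341.4 N down at 1.88 m → arm 1.88 m, τ = 341.4 × 1.88 = 641.8 N·m clockwise.
Net load moment about support A = 4264 N·m clockwise.
Reaction R at support B is upward at 4.62 m, arm 4.62 m → moment R × 4.62 counterclockwise.
Balancing moments: R × 4.62 = 4264, giving R = 923 N.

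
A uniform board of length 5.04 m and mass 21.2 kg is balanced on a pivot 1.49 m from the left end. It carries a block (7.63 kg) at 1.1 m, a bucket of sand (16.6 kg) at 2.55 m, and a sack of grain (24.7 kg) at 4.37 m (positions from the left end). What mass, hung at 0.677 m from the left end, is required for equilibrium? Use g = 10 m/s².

m ≈ 132 kg

Taking torques about the pivot (at 1.49 m from the left end):
Beam weight: 21.2 × 10 = 212 N down at 2.52 m → arm 1.03 m, τ = 212 × 1.03 = 218.4 N·m clockwise.
Block: 7.63 × 10 = 76.3 N down at 1.1 m → arm 0.39 m, τ = 76.3 × 0.39 = 29.76 N·m counterclockwise.
Bucket of sand: 16.6 × 10 = 166 N down at 2.55 m → arm 1.06 m, τ = 166 × 1.06 = 176 N·m clockwise.
Sack of grain: 24.7 × 10 = 247 N down at 4.37 m → arm 2.88 m, τ = 247 × 2.88 = 711.4 N·m clockwise.
Net moment of known loads = 1076 N·m clockwise.
An unknown mass m at 0.677 m has arm 0.813 m; its moment is m·g·0.813 counterclockwise.
Balancing moments: m × 10 × 0.813 = 1076, giving m = 1076 / (10 × 0.813) = 132 kg.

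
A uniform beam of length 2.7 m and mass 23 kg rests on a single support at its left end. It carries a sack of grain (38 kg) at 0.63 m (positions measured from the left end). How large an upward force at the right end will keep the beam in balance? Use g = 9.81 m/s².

Take moments about the left end.
Beam weight: 23 × 9.81 = 225.6 N down at 1.35 m → arm 1.35 m, τ = 225.6 × 1.35 = 304.6 N·m clockwise.
Sack of grain: 38 × 9.81 = 372.8 N down at 0.63 m → arm 0.63 m, τ = 372.8 × 0.63 = 234.9 N·m clockwise.
Net moment of the loads = 539.5 N·m clockwise.
The upward force F acts at the right end, arm 2.7 m, giving F × 2.7 counterclockwise.
Setting net torque to zero: F × 2.7 = 539.5 → F = 539.5 / 2.7 = 200 N.

F ≈ 200 N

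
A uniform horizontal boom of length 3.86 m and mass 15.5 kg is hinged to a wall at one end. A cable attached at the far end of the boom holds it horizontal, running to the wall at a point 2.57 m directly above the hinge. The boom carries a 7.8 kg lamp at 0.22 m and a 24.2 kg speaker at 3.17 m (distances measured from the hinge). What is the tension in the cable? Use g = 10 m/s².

T ≈ 506 N

Taking torques about the hinge:
Beam weight: 15.5 × 10 = 155 N down at 1.93 m → arm 1.93 m, τ = 155 × 1.93 = 299.1 N·m clockwise.
Lamp: 7.8 × 10 = 78 N down at 0.22 m → arm 0.22 m, τ = 78 × 0.22 = 17.16 N·m clockwise.
Speaker: 24.2 × 10 = 242 N down at 3.17 m → arm 3.17 m, τ = 242 × 3.17 = 767.1 N·m clockwise.
Total clockwise load moment = 1083 N·m.
The cable tension T acts at 3.86 m; only its component perpendicular to the boom, T sinθ, produces torque. sinθ = h/√(h²+d²) = 2.57/√(2.57²+3.86²) = 0.5542.
Balancing moments: T × 3.86 × 0.5542 = 1083, giving T = 1083 / 2.139 = 506 N.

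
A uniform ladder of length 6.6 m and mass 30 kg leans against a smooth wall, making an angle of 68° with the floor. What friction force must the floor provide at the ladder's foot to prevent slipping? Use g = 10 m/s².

f ≈ 60.6 N

About the foot of the ladder:
Ladder weight 30×10 = 300 N acts at 3.3 m along the ladder; its horizontal arm is 3.3·cos68° = 1.236 m → τ = 370.8 N·m clockwise.
Wall normal N acts horizontally at the top; its moment arm is the height L sinθ = 6.6·sin68° = 6.119 m, counterclockwise.
For rotational equilibrium, N × 6.119 = 370.8, so N = 60.6 N.
ΣFx = 0: friction at the foot balances the wall's push, so f = N_wall = 60.6 N.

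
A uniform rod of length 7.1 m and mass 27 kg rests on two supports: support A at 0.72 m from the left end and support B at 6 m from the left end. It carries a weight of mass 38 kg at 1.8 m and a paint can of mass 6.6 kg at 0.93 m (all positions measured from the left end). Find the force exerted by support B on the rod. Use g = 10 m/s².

R_B ≈ 225 N

Taking torques about support A:
Beam weight: 27 × 10 = 270 N down at 3.55 m → arm 2.83 m, τ = 270 × 2.83 = 764.1 N·m clockwise.
Weight: 38 × 10 = 380 N down at 1.8 m → arm 1.08 m, τ = 380 × 1.08 = 410.4 N·m clockwise.
Paint can: 6.6 × 10 = 66 N down at 0.93 m → arm 0.21 m, τ = 66 × 0.21 = 13.86 N·m clockwise.
Net load moment about support A = 1188 N·m clockwise.
Reaction R at support B is upward at 6 m, arm 5.28 m → moment R × 5.28 counterclockwise.
Στ = 0 ⇒ R × 5.28 = 1188 ⇒ R = 225 N.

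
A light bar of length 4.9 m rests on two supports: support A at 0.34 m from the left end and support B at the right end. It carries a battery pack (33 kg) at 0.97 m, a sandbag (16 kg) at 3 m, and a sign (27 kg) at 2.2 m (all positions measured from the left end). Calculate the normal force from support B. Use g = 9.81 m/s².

Take moments about support A.
Battery pack: 33 × 9.81 = 323.7 N down at 0.97 m → arm 0.63 m, τ = 323.7 × 0.63 = 203.9 N·m clockwise.
Sandbag: 16 × 9.81 = 157 N down at 3 m → arm 2.66 m, τ = 157 × 2.66 = 417.6 N·m clockwise.
Sign: 27 × 9.81 = 264.9 N down at 2.2 m → arm 1.86 m, τ = 264.9 × 1.86 = 492.7 N·m clockwise.
Net load moment about support A = 1114 N·m clockwise.
Reaction R at support B is upward at 4.9 m, arm 4.56 m → moment R × 4.56 counterclockwise.
Setting net torque to zero: R × 4.56 = 1114 → R = 244 N.

R_B ≈ 244 N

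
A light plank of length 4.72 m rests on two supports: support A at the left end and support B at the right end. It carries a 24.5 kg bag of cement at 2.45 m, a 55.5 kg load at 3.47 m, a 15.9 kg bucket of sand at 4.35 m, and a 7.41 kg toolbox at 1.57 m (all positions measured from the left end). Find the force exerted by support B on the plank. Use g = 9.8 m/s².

Sum moments about support A (its reaction then has zero moment arm).
Bag of cement: 24.5 × 9.8 = 240.1 N down at 2.45 m → arm 2.45 m, τ = 240.1 × 2.45 = 588.2 N·m clockwise.
Load: 55.5 × 9.8 = 543.9 N down at 3.47 m → arm 3.47 m, τ = 543.9 × 3.47 = 1887 N·m clockwise.
Bucket of sand: 15.9 × 9.8 = 155.8 N down at 4.35 m → arm 4.35 m, τ = 155.8 × 4.35 = 677.7 N·m clockwise.
Toolbox: 7.41 × 9.8 = 72.62 N down at 1.57 m → arm 1.57 m, τ = 72.62 × 1.57 = 114 N·m clockwise.
Net load moment about support A = 3267 N·m clockwise.
Reaction R at support B is upward at 4.72 m, arm 4.72 m → moment R × 4.72 counterclockwise.
Balancing moments: R × 4.72 = 3267, giving R = 692 N.

R_B ≈ 692 N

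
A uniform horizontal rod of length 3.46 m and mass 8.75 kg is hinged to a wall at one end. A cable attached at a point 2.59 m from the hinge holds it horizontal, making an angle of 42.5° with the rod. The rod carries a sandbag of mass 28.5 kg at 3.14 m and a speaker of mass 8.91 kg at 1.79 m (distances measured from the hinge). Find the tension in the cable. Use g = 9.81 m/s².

T ≈ 676 N

Choose the hinge as the axis so the unknown hinge reaction has zero arm there.
Beam weight: 8.75 × 9.81 = 85.84 N down at 1.73 m → arm 1.73 m, τ = 85.84 × 1.73 = 148.5 N·m clockwise.
Sandbag: 28.5 × 9.81 = 279.6 N down at 3.14 m → arm 3.14 m, τ = 279.6 × 3.14 = 877.9 N·m clockwise.
Speaker: 8.91 × 9.81 = 87.41 N down at 1.79 m → arm 1.79 m, τ = 87.41 × 1.79 = 156.5 N·m clockwise.
Total clockwise load moment = 1183 N·m.
The cable tension T acts at 2.59 m; only its component perpendicular to the rod, T sinθ, produces torque. sin 42.5° = 0.6756.
Balancing moments: T × 2.59 × 0.6756 = 1183, giving T = 1183 / 1.75 = 676 N.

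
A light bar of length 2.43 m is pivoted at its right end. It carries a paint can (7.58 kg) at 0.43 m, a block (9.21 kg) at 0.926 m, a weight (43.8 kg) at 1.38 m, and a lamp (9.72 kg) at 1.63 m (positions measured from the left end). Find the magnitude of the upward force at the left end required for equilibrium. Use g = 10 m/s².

Choose the right end as the axis so the unknown pivot reaction has zero arm there.
Paint can: 7.58 × 10 = 75.8 N down at 0.43 m → arm 2 m, τ = 75.8 × 2 = 151.6 N·m counterclockwise.
Block: 9.21 × 10 = 92.1 N down at 0.926 m → arm 1.504 m, τ = 92.1 × 1.504 = 138.5 N·m counterclockwise.
Weight: 43.8 × 10 = 438 N down at 1.38 m → arm 1.05 m, τ = 438 × 1.05 = 459.9 N·m counterclockwise.
Lamp: 9.72 × 10 = 97.2 N down at 1.63 m → arm 0.8 m, τ = 97.2 × 0.8 = 77.76 N·m counterclockwise.
Net moment of the loads = 827.8 N·m counterclockwise.
The upward force F acts at the left end, arm 2.43 m, giving F × 2.43 clockwise.
Balancing moments: F × 2.43 = 827.8, giving F = 827.8 / 2.43 = 341 N.

F ≈ 341 N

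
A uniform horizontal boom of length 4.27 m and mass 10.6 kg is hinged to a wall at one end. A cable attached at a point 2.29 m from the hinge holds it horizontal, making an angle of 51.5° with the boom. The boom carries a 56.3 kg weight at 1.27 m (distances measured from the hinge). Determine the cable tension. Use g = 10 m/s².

T ≈ 525 N

Take moments about the hinge.
Beam weight: 10.6 × 10 = 106 N down at 2.135 m → arm 2.135 m, τ = 106 × 2.135 = 226.3 N·m clockwise.
Weight: 56.3 × 10 = 563 N down at 1.27 m → arm 1.27 m, τ = 563 × 1.27 = 715 N·m clockwise.
Total clockwise load moment = 941.3 N·m.
The cable tension T acts at 2.29 m; only its component perpendicular to the boom, T sinθ, produces torque. sin 51.5° = 0.7826.
Balancing moments: T × 2.29 × 0.7826 = 941.3, giving T = 941.3 / 1.792 = 525 N.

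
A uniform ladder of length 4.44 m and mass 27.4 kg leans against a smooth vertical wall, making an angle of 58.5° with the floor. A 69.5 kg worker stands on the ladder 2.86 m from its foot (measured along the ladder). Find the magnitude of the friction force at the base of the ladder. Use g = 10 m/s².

Sum moments about the foot of the ladder (the floor normal and friction both act there and drop out).
Ladder weight 27.4×10 = 274 N acts at 2.22 m along the ladder; its horizontal arm is 2.22·cos58.5° = 1.16 m → τ = 317.8 N·m clockwise.
Worker: 69.5×10 = 695 N at 2.86 m → arm 1.494 m → τ = 1038 N·m clockwise.
Wall normal N acts horizontally at the top; its moment arm is the height L sinθ = 4.44·sin58.5° = 3.786 m, counterclockwise.
Setting net torque to zero: N × 3.786 = 1356 → N = 358 N.
ΣFx = 0: friction at the foot balances the wall's push, so f = N_wall = 358 N.

f ≈ 358 N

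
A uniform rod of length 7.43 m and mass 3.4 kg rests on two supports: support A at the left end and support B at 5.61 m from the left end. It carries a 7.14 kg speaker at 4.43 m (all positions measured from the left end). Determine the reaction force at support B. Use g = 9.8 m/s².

R_B ≈ 77.3 N

About support A:
Beam weight: 3.4 × 9.8 = 33.32 N down at 3.715 m → arm 3.715 m, τ = 33.32 × 3.715 = 123.8 N·m clockwise.
Speaker: 7.14 × 9.8 = 69.97 N down at 4.43 m → arm 4.43 m, τ = 69.97 × 4.43 = 310 N·m clockwise.
Net load moment about support A = 433.8 N·m clockwise.
Reaction R at support B is upward at 5.61 m, arm 5.61 m → moment R × 5.61 counterclockwise.
Στ = 0 ⇒ R × 5.61 = 433.8 ⇒ R = 77.3 N.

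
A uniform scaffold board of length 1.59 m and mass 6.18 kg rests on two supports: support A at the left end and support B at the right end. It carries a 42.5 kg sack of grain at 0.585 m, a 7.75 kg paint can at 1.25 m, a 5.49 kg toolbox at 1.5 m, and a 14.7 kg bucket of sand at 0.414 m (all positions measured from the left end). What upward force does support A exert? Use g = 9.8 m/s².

Sum moments about support B (its reaction then has zero moment arm).
Beam weight: 6.18 × 9.8 = 60.56 N down at 0.795 m → arm 0.795 m, τ = 60.56 × 0.795 = 48.15 N·m counterclockwise.
Sack of grain: 42.5 × 9.8 = 416.5 N down at 0.585 m → arm 1.005 m, τ = 416.5 × 1.005 = 418.6 N·m counterclockwise.
Paint can: 7.75 × 9.8 = 75.95 N down at 1.25 m → arm 0.34 m, τ = 75.95 × 0.34 = 25.82 N·m counterclockwise.
Toolbox: 5.49 × 9.8 = 53.8 N down at 1.5 m → arm 0.09 m, τ = 53.8 × 0.09 = 4.842 N·m counterclockwise.
Bucket of sand: 14.7 × 9.8 = 144.1 N down at 0.414 m → arm 1.176 m, τ = 144.1 × 1.176 = 169.5 N·m counterclockwise.
Net load moment about support B = 666.9 N·m counterclockwise.
Reaction R at support A is upward at 0 m, arm 1.59 m → moment R × 1.59 clockwise.
For rotational equilibrium, R × 1.59 = 666.9, so R = 419 N.

R_A ≈ 419 N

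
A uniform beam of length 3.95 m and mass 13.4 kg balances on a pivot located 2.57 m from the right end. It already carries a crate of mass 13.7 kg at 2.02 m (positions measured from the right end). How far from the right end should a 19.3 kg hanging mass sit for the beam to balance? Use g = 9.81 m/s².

Sum moments about the pivot (at 2.57 m from the right end) (the support reaction has zero arm there).
Beam weight: 13.4 × 9.81 = 131.5 N down at 1.975 m → arm 0.595 m, τ = 131.5 × 0.595 = 78.24 N·m clockwise.
Crate: 13.7 × 9.81 = 134.4 N down at 2.02 m → arm 0.55 m, τ = 134.4 × 0.55 = 73.92 N·m clockwise.
Net moment of existing loads = 152.2 N·m clockwise.
The hanging mass weighs 19.3 × 9.81 = 189.3 N and must supply an equal counterclockwise moment, so its lever arm about the pivot is 152.2 / 189.3 = 0.804 m.
That puts it at 2.57 + 0.804 = 3.37 m from the right end.

x ≈ 3.37 m from the right end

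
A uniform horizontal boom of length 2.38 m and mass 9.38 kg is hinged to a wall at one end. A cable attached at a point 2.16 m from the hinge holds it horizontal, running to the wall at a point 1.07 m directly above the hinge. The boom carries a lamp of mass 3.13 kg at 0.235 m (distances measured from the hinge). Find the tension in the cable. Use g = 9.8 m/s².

Sum moments about the hinge (the unknown hinge reaction has zero arm there).
Beam weight: 9.38 × 9.8 = 91.92 N down at 1.19 m → arm 1.19 m, τ = 91.92 × 1.19 = 109.4 N·m clockwise.
Lamp: 3.13 × 9.8 = 30.67 N down at 0.235 m → arm 0.235 m, τ = 30.67 × 0.235 = 7.207 N·m clockwise.
Total clockwise load moment = 116.6 N·m.
The cable tension T acts at 2.16 m; only its component perpendicular to the boom, T sinθ, produces torque. sinθ = h/√(h²+d²) = 1.07/√(1.07²+2.16²) = 0.4439.
Balancing moments: T × 2.16 × 0.4439 = 116.6, giving T = 116.6 / 0.9588 = 122 N.

T ≈ 122 N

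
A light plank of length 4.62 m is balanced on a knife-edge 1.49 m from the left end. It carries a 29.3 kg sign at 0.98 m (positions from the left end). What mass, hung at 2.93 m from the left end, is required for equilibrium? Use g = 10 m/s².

About the knife-edge (at 1.49 m from the left end):
Sign: 29.3 × 10 = 293 N down at 0.98 m → arm 0.51 m, τ = 293 × 0.51 = 149.4 N·m counterclockwise.
Net moment of known loads = 149.4 N·m counterclockwise.
An unknown mass m at 2.93 m has arm 1.44 m; its moment is m·g·1.44 clockwise.
For rotational equilibrium, m × 10 × 1.44 = 149.4, so m = 149.4 / (10 × 1.44) = 10.4 kg.

m ≈ 10.4 kg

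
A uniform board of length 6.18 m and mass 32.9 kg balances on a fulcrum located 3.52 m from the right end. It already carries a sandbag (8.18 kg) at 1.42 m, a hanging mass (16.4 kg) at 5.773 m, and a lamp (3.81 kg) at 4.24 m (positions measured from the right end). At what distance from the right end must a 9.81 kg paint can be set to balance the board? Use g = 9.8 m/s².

x ≈ 2.67 m from the right end

About the fulcrum (at 3.52 m from the right end):
Beam weight: 32.9 × 9.8 = 322.4 N down at 3.09 m → arm 0.43 m, τ = 322.4 × 0.43 = 138.6 N·m clockwise.
Sandbag: 8.18 × 9.8 = 80.16 N down at 1.42 m → arm 2.1 m, τ = 80.16 × 2.1 = 168.3 N·m clockwise.
Hanging mass: 16.4 × 9.8 = 160.7 N down at 5.773 m → arm 2.253 m, τ = 160.7 × 2.253 = 362.1 N·m counterclockwise.
Lamp: 3.81 × 9.8 = 37.34 N down at 4.24 m → arm 0.72 m, τ = 37.34 × 0.72 = 26.88 N·m counterclockwise.
Net moment of existing loads = 82.08 N·m counterclockwise.
The paint can weighs 9.81 × 9.8 = 96.14 N and must supply an equal clockwise moment, so its lever arm about the fulcrum is 82.08 / 96.14 = 0.854 m.
That puts it at 3.52 − 0.854 = 2.67 m from the right end.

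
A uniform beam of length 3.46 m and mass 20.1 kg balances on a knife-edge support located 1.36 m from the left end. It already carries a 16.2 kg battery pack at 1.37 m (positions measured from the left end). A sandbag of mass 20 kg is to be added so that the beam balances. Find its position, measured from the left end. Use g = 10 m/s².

Taking torques about the knife-edge support (at 1.36 m from the left end):
Beam weight: 20.1 × 10 = 201 N down at 1.73 m → arm 0.37 m, τ = 201 × 0.37 = 74.37 N·m clockwise.
Battery pack: 16.2 × 10 = 162 N down at 1.37 m → arm 0.01 m, τ = 162 × 0.01 = 1.62 N·m clockwise.
Net moment of existing loads = 75.99 N·m clockwise.
The sandbag weighs 20 × 10 = 200 N and must supply an equal counterclockwise moment, so its lever arm about the knife-edge support is 75.99 / 200 = 0.38 m.
That puts it at 1.36 − 0.38 = 0.98 m from the left end.

x ≈ 0.98 m from the left end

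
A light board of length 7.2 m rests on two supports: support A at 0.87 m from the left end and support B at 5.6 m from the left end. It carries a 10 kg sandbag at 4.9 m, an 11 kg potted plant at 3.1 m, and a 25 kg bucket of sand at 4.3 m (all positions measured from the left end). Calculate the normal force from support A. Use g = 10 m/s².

Take moments about support B.
Sandbag: 10 × 10 = 100 N down at 4.9 m → arm 0.7 m, τ = 100 × 0.7 = 70 N·m counterclockwise.
Potted plant: 11 × 10 = 110 N down at 3.1 m → arm 2.5 m, τ = 110 × 2.5 = 275 N·m counterclockwise.
Bucket of sand: 25 × 10 = 250 N down at 4.3 m → arm 1.3 m, τ = 250 × 1.3 = 325 N·m counterclockwise.
Net load moment about support B = 670 N·m counterclockwise.
Reaction R at support A is upward at 0.87 m, arm 4.73 m → moment R × 4.73 clockwise.
Setting net torque to zero: R × 4.73 = 670 → R = 142 N.

R_A ≈ 142 N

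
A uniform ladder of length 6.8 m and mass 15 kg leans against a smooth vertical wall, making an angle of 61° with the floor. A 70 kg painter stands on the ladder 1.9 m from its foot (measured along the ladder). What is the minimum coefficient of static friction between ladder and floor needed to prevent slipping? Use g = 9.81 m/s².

About the foot of the ladder:
Ladder weight 15×9.81 = 147.2 N acts at 3.4 m along the ladder; its horizontal arm is 3.4·cos61° = 1.648 m → τ = 242.6 N·m clockwise.
Painter: 70×9.81 = 686.7 N at 1.9 m → arm 0.9211 m → τ = 632.5 N·m clockwise.
Wall normal N acts horizontally at the top; its moment arm is the height L sinθ = 6.8·sin61° = 5.947 m, counterclockwise.
For rotational equilibrium, N × 5.947 = 875.1, so N = 147.1 N.
ΣFx = 0 ⇒ f = N_wall = 147.1 N. ΣFy = 0 ⇒ N_floor = 833.9 N.
μ_min = f / N_floor = 147.1 / 833.9 = 0.176.

μ_min ≈ 0.176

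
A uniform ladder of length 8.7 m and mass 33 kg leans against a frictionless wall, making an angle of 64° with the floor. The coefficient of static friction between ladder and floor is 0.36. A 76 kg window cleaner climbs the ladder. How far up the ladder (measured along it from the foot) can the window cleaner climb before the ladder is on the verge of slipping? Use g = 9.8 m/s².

Sum moments about the foot of the ladder (the floor normal and friction both act there and drop out).
Ladder weight 33×9.8 = 323.4 N acts at 4.35 m along the ladder; its horizontal arm is 4.35·cos64° = 1.907 m → τ = 616.7 N·m clockwise.
Window cleaner weight 76×9.8 = 744.8 N at distance d → arm d·cos64° → τ = 744.8·d·0.4384 clockwise.
Wall normal N at the top has arm L sinθ = 7.82 m counterclockwise, so Στ = 0 gives N·7.82 = 616.7 + 326.5·d.
ΣFy = 0 ⇒ N_floor = 1068 N, so the maximum friction is μ_s·N_floor = 0.36×1068 = 384.5 N. ΣFx = 0 ⇒ N_wall = f, so at the slipping point N = 384.5 N.
Substituting: 384.5×7.82 = 616.7 + 326.5·d ⇒ d = (3007 − 616.7) / 326.5 = 7.32 m.

d ≈ 7.32 m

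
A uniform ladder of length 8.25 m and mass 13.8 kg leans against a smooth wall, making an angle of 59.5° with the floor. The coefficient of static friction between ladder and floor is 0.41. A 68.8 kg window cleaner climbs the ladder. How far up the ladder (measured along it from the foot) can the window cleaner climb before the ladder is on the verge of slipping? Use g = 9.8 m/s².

Choose the foot of the ladder as the axis so the floor normal and friction both act there and drop out.
Ladder weight 13.8×9.8 = 135.2 N acts at 4.125 m along the ladder; its horizontal arm is 4.125·cos59.5° = 2.094 m → τ = 283.1 N·m clockwise.
Window cleaner weight 68.8×9.8 = 674.2 N at distance d → arm d·cos59.5° → τ = 674.2·d·0.5075 clockwise.
Wall normal N at the top has arm L sinθ = 7.108 m counterclockwise, so Στ = 0 gives N·7.108 = 283.1 + 342.2·d.
ΣFy = 0 ⇒ N_floor = 809.4 N, so the maximum friction is μ_s·N_floor = 0.41×809.4 = 331.9 N. ΣFx = 0 ⇒ N_wall = f, so at the slipping point N = 331.9 N.
Substituting: 331.9×7.108 = 283.1 + 342.2·d ⇒ d = (2359 − 283.1) / 342.2 = 6.07 m.

d ≈ 6.07 m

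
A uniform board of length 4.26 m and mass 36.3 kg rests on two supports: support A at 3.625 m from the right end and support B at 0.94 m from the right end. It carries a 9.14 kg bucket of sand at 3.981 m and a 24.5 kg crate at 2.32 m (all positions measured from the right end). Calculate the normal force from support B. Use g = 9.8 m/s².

R_B ≈ 303 N

Sum moments about support A (its reaction then has zero moment arm).
Beam weight: 36.3 × 9.8 = 355.7 N down at 2.13 m → arm 1.495 m, τ = 355.7 × 1.495 = 531.8 N·m clockwise.
Bucket of sand: 9.14 × 9.8 = 89.57 N down at 3.981 m → arm 0.356 m, τ = 89.57 × 0.356 = 31.89 N·m counterclockwise.
Crate: 24.5 × 9.8 = 240.1 N down at 2.32 m → arm 1.305 m, τ = 240.1 × 1.305 = 313.3 N·m clockwise.
Net load moment about support A = 813.2 N·m clockwise.
Reaction R at support B is upward at 0.94 m, arm 2.685 m → moment R × 2.685 counterclockwise.
Στ = 0 ⇒ R × 2.685 = 813.2 ⇒ R = 303 N.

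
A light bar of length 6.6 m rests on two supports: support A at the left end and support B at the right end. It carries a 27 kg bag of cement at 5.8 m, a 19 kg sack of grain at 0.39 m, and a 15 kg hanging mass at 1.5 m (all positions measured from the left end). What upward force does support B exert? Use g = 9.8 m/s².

R_B ≈ 277 N

Choose support A as the axis so its reaction then has zero moment arm.
Bag of cement: 27 × 9.8 = 264.6 N down at 5.8 m → arm 5.8 m, τ = 264.6 × 5.8 = 1535 N·m clockwise.
Sack of grain: 19 × 9.8 = 186.2 N down at 0.39 m → arm 0.39 m, τ = 186.2 × 0.39 = 72.62 N·m clockwise.
Hanging mass: 15 × 9.8 = 147 N down at 1.5 m → arm 1.5 m, τ = 147 × 1.5 = 220.5 N·m clockwise.
Net load moment about support A = 1828 N·m clockwise.
Reaction R at support B is upward at 6.6 m, arm 6.6 m → moment R × 6.6 counterclockwise.
Στ = 0 ⇒ R × 6.6 = 1828 ⇒ R = 277 N.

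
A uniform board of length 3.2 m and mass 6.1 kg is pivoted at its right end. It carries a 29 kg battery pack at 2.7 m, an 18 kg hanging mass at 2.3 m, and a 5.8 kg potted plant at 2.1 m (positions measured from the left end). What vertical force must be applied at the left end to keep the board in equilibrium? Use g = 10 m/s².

Take moments about the right end.
Beam weight: 6.1 × 10 = 61 N down at 1.6 m → arm 1.6 m, τ = 61 × 1.6 = 97.6 N·m counterclockwise.
Battery pack: 29 × 10 = 290 N down at 2.7 m → arm 0.5 m, τ = 290 × 0.5 = 145 N·m counterclockwise.
Hanging mass: 18 × 10 = 180 N down at 2.3 m → arm 0.9 m, τ = 180 × 0.9 = 162 N·m counterclockwise.
Potted plant: 5.8 × 10 = 58 N down at 2.1 m → arm 1.1 m, τ = 58 × 1.1 = 63.8 N·m counterclockwise.
Net moment of the loads = 468.4 N·m counterclockwise.
The upward force F acts at the left end, arm 3.2 m, giving F × 3.2 clockwise.
Στ = 0 ⇒ F × 3.2 = 468.4 ⇒ F = 468.4 / 3.2 = 146 N.

F ≈ 146 N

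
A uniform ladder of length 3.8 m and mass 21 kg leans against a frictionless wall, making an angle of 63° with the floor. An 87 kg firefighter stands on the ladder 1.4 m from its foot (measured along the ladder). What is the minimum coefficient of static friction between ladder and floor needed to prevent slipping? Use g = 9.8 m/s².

Choose the foot of the ladder as the axis so the floor normal and friction both act there and drop out.
Ladder weight 21×9.8 = 205.8 N acts at 1.9 m along the ladder; its horizontal arm is 1.9·cos63° = 0.8626 m → τ = 177.5 N·m clockwise.
Firefighter: 87×9.8 = 852.6 N at 1.4 m → arm 0.6356 m → τ = 541.9 N·m clockwise.
Wall normal N acts horizontally at the top; its moment arm is the height L sinθ = 3.8·sin63° = 3.386 m, counterclockwise.
For rotational equilibrium, N × 3.386 = 719.4, so N = 212.5 N.
ΣFx = 0 ⇒ f = N_wall = 212.5 N. ΣFy = 0 ⇒ N_floor = 1058 N.
μ_min = f / N_floor = 212.5 / 1058 = 0.201.

μ_min ≈ 0.201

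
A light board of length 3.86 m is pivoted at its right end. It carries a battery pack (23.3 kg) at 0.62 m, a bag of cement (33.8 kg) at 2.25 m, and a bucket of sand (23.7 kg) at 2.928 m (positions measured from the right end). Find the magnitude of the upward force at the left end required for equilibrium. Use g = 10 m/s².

Taking torques about the right end:
Battery pack: 23.3 × 10 = 233 N down at 0.62 m → arm 0.62 m, τ = 233 × 0.62 = 144.5 N·m counterclockwise.
Bag of cement: 33.8 × 10 = 338 N down at 2.25 m → arm 2.25 m, τ = 338 × 2.25 = 760.5 N·m counterclockwise.
Bucket of sand: 23.7 × 10 = 237 N down at 2.928 m → arm 2.928 m, τ = 237 × 2.928 = 693.9 N·m counterclockwise.
Net moment of the loads = 1599 N·m counterclockwise.
The upward force F acts at the left end, arm 3.86 m, giving F × 3.86 clockwise.
Setting net torque to zero: F × 3.86 = 1599 → F = 1599 / 3.86 = 414 N.

F ≈ 414 N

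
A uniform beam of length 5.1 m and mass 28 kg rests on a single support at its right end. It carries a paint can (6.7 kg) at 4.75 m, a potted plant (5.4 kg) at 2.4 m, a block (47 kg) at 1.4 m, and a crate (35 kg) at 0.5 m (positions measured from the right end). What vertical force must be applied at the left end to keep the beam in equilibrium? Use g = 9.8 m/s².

F ≈ 383 N

About the right end:
Beam weight: 28 × 9.8 = 274.4 N down at 2.55 m → arm 2.55 m, τ = 274.4 × 2.55 = 699.7 N·m counterclockwise.
Paint can: 6.7 × 9.8 = 65.66 N down at 4.75 m → arm 4.75 m, τ = 65.66 × 4.75 = 311.9 N·m counterclockwise.
Potted plant: 5.4 × 9.8 = 52.92 N down at 2.4 m → arm 2.4 m, τ = 52.92 × 2.4 = 127 N·m counterclockwise.
Block: 47 × 9.8 = 460.6 N down at 1.4 m → arm 1.4 m, τ = 460.6 × 1.4 = 644.8 N·m counterclockwise.
Crate: 35 × 9.8 = 343 N down at 0.5 m → arm 0.5 m, τ = 343 × 0.5 = 171.5 N·m counterclockwise.
Net moment of the loads = 1955 N·m counterclockwise.
The upward force F acts at the left end, arm 5.1 m, giving F × 5.1 clockwise.
For rotational equilibrium, F × 5.1 = 1955, so F = 1955 / 5.1 = 383 N.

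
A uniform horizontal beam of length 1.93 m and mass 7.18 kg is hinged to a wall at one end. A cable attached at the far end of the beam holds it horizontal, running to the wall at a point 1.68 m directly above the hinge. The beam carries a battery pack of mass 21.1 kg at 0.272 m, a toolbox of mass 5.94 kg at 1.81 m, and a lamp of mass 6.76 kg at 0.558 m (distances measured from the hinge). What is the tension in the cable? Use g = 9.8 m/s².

T ≈ 210 N

About the hinge:
Beam weight: 7.18 × 9.8 = 70.36 N down at 0.965 m → arm 0.965 m, τ = 70.36 × 0.965 = 67.9 N·m clockwise.
Battery pack: 21.1 × 9.8 = 206.8 N down at 0.272 m → arm 0.272 m, τ = 206.8 × 0.272 = 56.25 N·m clockwise.
Toolbox: 5.94 × 9.8 = 58.21 N down at 1.81 m → arm 1.81 m, τ = 58.21 × 1.81 = 105.4 N·m clockwise.
Lamp: 6.76 × 9.8 = 66.25 N down at 0.558 m → arm 0.558 m, τ = 66.25 × 0.558 = 36.97 N·m clockwise.
Total clockwise load moment = 266.5 N·m.
The cable tension T acts at 1.93 m; only its component perpendicular to the beam, T sinθ, produces torque. sinθ = h/√(h²+d²) = 1.68/√(1.68²+1.93²) = 0.6566.
Setting net torque to zero: T × 1.93 × 0.6566 = 266.5 → T = 266.5 / 1.267 = 210 N.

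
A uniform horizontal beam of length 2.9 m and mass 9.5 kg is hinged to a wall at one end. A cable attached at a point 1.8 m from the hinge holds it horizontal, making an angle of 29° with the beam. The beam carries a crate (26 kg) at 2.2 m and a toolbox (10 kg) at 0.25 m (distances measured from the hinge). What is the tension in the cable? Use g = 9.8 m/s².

T ≈ 825 N

About the hinge:
Beam weight: 9.5 × 9.8 = 93.1 N down at 1.45 m → arm 1.45 m, τ = 93.1 × 1.45 = 135 N·m clockwise.
Crate: 26 × 9.8 = 254.8 N down at 2.2 m → arm 2.2 m, τ = 254.8 × 2.2 = 560.6 N·m clockwise.
Toolbox: 10 × 9.8 = 98 N down at 0.25 m → arm 0.25 m, τ = 98 × 0.25 = 24.5 N·m clockwise.
Total clockwise load moment = 720.1 N·m.
The cable tension T acts at 1.8 m; only its component perpendicular to the beam, T sinθ, produces torque. sin 29° = 0.4848.
Balancing moments: T × 1.8 × 0.4848 = 720.1, giving T = 720.1 / 0.8726 = 825 N.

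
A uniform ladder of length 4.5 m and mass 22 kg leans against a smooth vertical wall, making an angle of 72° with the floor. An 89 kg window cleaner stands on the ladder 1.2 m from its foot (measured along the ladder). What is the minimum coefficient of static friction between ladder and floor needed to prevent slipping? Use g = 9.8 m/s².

μ_min ≈ 0.102

Taking torques about the foot of the ladder:
Ladder weight 22×9.8 = 215.6 N acts at 2.25 m along the ladder; its horizontal arm is 2.25·cos72° = 0.6953 m → τ = 149.9 N·m clockwise.
Window cleaner: 89×9.8 = 872.2 N at 1.2 m → arm 0.3708 m → τ = 323.4 N·m clockwise.
Wall normal N acts horizontally at the top; its moment arm is the height L sinθ = 4.5·sin72° = 4.28 m, counterclockwise.
Setting net torque to zero: N × 4.28 = 473.3 → N = 110.6 N.
ΣFx = 0 ⇒ f = N_wall = 110.6 N. ΣFy = 0 ⇒ N_floor = 1088 N.
μ_min = f / N_floor = 110.6 / 1088 = 0.102.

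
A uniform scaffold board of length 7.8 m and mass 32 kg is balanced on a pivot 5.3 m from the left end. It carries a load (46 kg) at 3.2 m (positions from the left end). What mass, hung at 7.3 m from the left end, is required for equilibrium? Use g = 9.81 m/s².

m ≈ 70.7 kg

Taking torques about the pivot (at 5.3 m from the left end):
Beam weight: 32 × 9.81 = 313.9 N down at 3.9 m → arm 1.4 m, τ = 313.9 × 1.4 = 439.5 N·m counterclockwise.
Load: 46 × 9.81 = 451.3 N down at 3.2 m → arm 2.1 m, τ = 451.3 × 2.1 = 947.7 N·m counterclockwise.
Net moment of known loads = 1387 N·m counterclockwise.
An unknown mass m at 7.3 m has arm 2 m; its moment is m·g·2 clockwise.
For rotational equilibrium, m × 9.81 × 2 = 1387, so m = 1387 / (9.81 × 2) = 70.7 kg.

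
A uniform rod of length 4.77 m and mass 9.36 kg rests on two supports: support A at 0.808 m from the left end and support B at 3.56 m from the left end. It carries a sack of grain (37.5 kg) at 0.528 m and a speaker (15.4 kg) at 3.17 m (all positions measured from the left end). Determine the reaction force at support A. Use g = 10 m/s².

R_A ≈ 475 N

About support B:
Beam weight: 9.36 × 10 = 93.6 N down at 2.385 m → arm 1.175 m, τ = 93.6 × 1.175 = 110 N·m counterclockwise.
Sack of grain: 37.5 × 10 = 375 N down at 0.528 m → arm 3.032 m, τ = 375 × 3.032 = 1137 N·m counterclockwise.
Speaker: 15.4 × 10 = 154 N down at 3.17 m → arm 0.39 m, τ = 154 × 0.39 = 60.06 N·m counterclockwise.
Net load moment about support B = 1307 N·m counterclockwise.
Reaction R at support A is upward at 0.808 m, arm 2.752 m → moment R × 2.752 clockwise.
Balancing moments: R × 2.752 = 1307, giving R = 475 N.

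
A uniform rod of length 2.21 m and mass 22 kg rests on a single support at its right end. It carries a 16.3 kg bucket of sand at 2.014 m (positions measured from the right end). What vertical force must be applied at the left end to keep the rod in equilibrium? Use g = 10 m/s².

F ≈ 259 N

About the right end:
Beam weight: 22 × 10 = 220 N down at 1.105 m → arm 1.105 m, τ = 220 × 1.105 = 243.1 N·m counterclockwise.
Bucket of sand: 16.3 × 10 = 163 N down at 2.014 m → arm 2.014 m, τ = 163 × 2.014 = 328.3 N·m counterclockwise.
Net moment of the loads = 571.4 N·m counterclockwise.
The upward force F acts at the left end, arm 2.21 m, giving F × 2.21 clockwise.
Στ = 0 ⇒ F × 2.21 = 571.4 ⇒ F = 571.4 / 2.21 = 259 N.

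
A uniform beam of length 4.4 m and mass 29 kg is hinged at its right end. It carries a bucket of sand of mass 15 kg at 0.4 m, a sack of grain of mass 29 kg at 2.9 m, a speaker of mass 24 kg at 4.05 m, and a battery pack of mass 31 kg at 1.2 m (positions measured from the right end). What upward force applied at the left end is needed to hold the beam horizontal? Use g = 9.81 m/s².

Sum moments about the right end (the unknown pivot reaction has zero arm there).
Beam weight: 29 × 9.81 = 284.5 N down at 2.2 m → arm 2.2 m, τ = 284.5 × 2.2 = 625.9 N·m counterclockwise.
Bucket of sand: 15 × 9.81 = 147.2 N down at 0.4 m → arm 0.4 m, τ = 147.2 × 0.4 = 58.88 N·m counterclockwise.
Sack of grain: 29 × 9.81 = 284.5 N down at 2.9 m → arm 2.9 m, τ = 284.5 × 2.9 = 825 N·m counterclockwise.
Speaker: 24 × 9.81 = 235.4 N down at 4.05 m → arm 4.05 m, τ = 235.4 × 4.05 = 953.4 N·m counterclockwise.
Battery pack: 31 × 9.81 = 304.1 N down at 1.2 m → arm 1.2 m, τ = 304.1 × 1.2 = 364.9 N·m counterclockwise.
Net moment of the loads = 2828 N·m counterclockwise.
The upward force F acts at the left end, arm 4.4 m, giving F × 4.4 clockwise.
Setting net torque to zero: F × 4.4 = 2828 → F = 2828 / 4.4 = 643 N.

F ≈ 643 N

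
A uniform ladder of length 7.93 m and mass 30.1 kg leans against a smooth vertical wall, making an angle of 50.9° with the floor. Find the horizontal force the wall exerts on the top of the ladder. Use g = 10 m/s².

N_wall ≈ 122 N

Take moments about the foot of the ladder.
Ladder weight 30.1×10 = 301 N acts at 3.965 m along the ladder; its horizontal arm is 3.965·cos50.9° = 2.501 m → τ = 752.8 N·m clockwise.
Wall normal N acts horizontally at the top; its moment arm is the height L sinθ = 7.93·sin50.9° = 6.154 m, counterclockwise.
Στ = 0 ⇒ N × 6.154 = 752.8 ⇒ N = 122 N.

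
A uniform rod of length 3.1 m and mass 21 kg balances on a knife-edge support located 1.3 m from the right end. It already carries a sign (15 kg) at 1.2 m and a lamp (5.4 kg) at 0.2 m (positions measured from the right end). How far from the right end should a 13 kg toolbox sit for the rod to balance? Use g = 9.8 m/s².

About the knife-edge support (at 1.3 m from the right end):
Beam weight: 21 × 9.8 = 205.8 N down at 1.55 m → arm 0.25 m, τ = 205.8 × 0.25 = 51.45 N·m counterclockwise.
Sign: 15 × 9.8 = 147 N down at 1.2 m → arm 0.1 m, τ = 147 × 0.1 = 14.7 N·m clockwise.
Lamp: 5.4 × 9.8 = 52.92 N down at 0.2 m → arm 1.1 m, τ = 52.92 × 1.1 = 58.21 N·m clockwise.
Net moment of existing loads = 21.46 N·m clockwise.
The toolbox weighs 13 × 9.8 = 127.4 N and must supply an equal counterclockwise moment, so its lever arm about the knife-edge support is 21.46 / 127.4 = 0.168 m.
That puts it at 1.3 + 0.168 = 1.47 m from the right end.

x ≈ 1.47 m from the right end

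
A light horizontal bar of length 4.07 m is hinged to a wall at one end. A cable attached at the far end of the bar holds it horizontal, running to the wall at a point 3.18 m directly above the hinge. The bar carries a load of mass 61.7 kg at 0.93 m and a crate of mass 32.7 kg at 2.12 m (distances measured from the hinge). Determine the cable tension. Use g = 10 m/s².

About the hinge:
Load: 61.7 × 10 = 617 N down at 0.93 m → arm 0.93 m, τ = 617 × 0.93 = 573.8 N·m clockwise.
Crate: 32.7 × 10 = 327 N down at 2.12 m → arm 2.12 m, τ = 327 × 2.12 = 693.2 N·m clockwise.
Total clockwise load moment = 1267 N·m.
The cable tension T acts at 4.07 m; only its component perpendicular to the bar, T sinθ, produces torque. sinθ = h/√(h²+d²) = 3.18/√(3.18²+4.07²) = 0.6157.
Στ = 0 ⇒ T × 4.07 × 0.6157 = 1267 ⇒ T = 1267 / 2.506 = 506 N.

T ≈ 506 N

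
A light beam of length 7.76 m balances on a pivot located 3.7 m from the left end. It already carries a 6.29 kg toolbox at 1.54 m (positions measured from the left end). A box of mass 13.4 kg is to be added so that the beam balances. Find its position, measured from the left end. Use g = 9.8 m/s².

Choose the pivot (at 3.7 m from the left end) as the axis so the support reaction has zero arm there.
Toolbox: 6.29 × 9.8 = 61.64 N down at 1.54 m → arm 2.16 m, τ = 61.64 × 2.16 = 133.1 N·m counterclockwise.
Net moment of existing loads = 133.1 N·m counterclockwise.
The box weighs 13.4 × 9.8 = 131.3 N and must supply an equal clockwise moment, so its lever arm about the pivot is 133.1 / 131.3 = 1.01 m.
That puts it at 3.7 + 1.01 = 4.71 m from the left end.

x ≈ 4.71 m from the left end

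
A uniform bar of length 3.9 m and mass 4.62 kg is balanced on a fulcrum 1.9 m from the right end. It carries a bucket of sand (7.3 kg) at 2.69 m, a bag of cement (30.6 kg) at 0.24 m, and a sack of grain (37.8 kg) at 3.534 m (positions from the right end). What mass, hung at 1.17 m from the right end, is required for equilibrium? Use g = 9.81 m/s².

Taking torques about the fulcrum (at 1.9 m from the right end):
Beam weight: 4.62 × 9.81 = 45.32 N down at 1.95 m → arm 0.05 m, τ = 45.32 × 0.05 = 2.266 N·m counterclockwise.
Bucket of sand: 7.3 × 9.81 = 71.61 N down at 2.69 m → arm 0.79 m, τ = 71.61 × 0.79 = 56.57 N·m counterclockwise.
Bag of cement: 30.6 × 9.81 = 300.2 N down at 0.24 m → arm 1.66 m, τ = 300.2 × 1.66 = 498.3 N·m clockwise.
Sack of grain: 37.8 × 9.81 = 370.8 N down at 3.534 m → arm 1.634 m, τ = 370.8 × 1.634 = 605.9 N·m counterclockwise.
Net moment of known loads = 166.4 N·m counterclockwise.
An unknown mass m at 1.17 m has arm 0.73 m; its moment is m·g·0.73 clockwise.
Στ = 0 ⇒ m × 9.81 × 0.73 = 166.4 ⇒ m = 166.4 / (9.81 × 0.73) = 23.2 kg.

m ≈ 23.2 kg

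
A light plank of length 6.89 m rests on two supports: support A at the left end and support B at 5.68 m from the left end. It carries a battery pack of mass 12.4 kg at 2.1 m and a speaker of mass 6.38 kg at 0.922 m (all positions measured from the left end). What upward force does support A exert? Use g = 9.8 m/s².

About support B:
Battery pack: 12.4 × 9.8 = 121.5 N down at 2.1 m → arm 3.58 m, τ = 121.5 × 3.58 = 435 N·m counterclockwise.
Speaker: 6.38 × 9.8 = 62.52 N down at 0.922 m → arm 4.758 m, τ = 62.52 × 4.758 = 297.5 N·m counterclockwise.
Net load moment about support B = 732.5 N·m counterclockwise.
Reaction R at support A is upward at 0 m, arm 5.68 m → moment R × 5.68 clockwise.
Setting net torque to zero: R × 5.68 = 732.5 → R = 129 N.

R_A ≈ 129 N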